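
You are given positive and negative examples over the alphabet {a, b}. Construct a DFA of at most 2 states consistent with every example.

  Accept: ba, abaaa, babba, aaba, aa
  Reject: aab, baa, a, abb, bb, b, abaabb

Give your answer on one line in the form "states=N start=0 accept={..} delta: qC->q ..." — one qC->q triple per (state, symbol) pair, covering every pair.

states=2 start=0 accept={0} delta: 0a->1 0b->1 1a->0 1b->1

State merging on the prefix tree: take the shortest (then alphabetical) example prefix whose next move is undefined and point that move at state 0, else 1, else 2, ...; a target is out if some Accept/Reject pair would then sit in one state with the same input left (inseparable). If every existing state is out, open a new one.
a: 0a undefined. 0a->0: no, aa/a meet in 0. Open state 1: 0a->1.
b: 0b undefined. 0b->0: no, ba/a meet in 1. 0b->1: ok.
aa: 1a undefined. 1a->0: ok.
ab: 1b undefined. 1b->0: no, ba/bb meet in 0. 1b->1: ok.
All examples now run through 2 states with every (state, symbol) defined. Accept strings end in {0}, Reject strings end in {1}; accept={0}.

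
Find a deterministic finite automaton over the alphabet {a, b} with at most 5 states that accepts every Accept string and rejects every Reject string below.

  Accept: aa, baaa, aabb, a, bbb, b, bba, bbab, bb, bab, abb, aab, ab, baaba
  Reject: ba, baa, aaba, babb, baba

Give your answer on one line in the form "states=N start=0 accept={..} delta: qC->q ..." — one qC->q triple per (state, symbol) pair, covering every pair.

states=5 start=0 accept={0,1,4} delta: 0a->0 0b->1 1a->2 1b->0 2a->3 2b->4 3a->0 3b->0 4a->2 4b->2

Grow the machine one transition at a time. Run the examples from 0; the earliest place one falls off (shortest prefix, ties alphabetical) gets sent to the lowest-numbered state that keeps every Accept/Reject pair distinguishable — a pair clashes when both reach the same state with identical unread suffix — and to a fresh state only if none does.
a: 0a undefined. 0a->0: ok.
b: 0b undefined. 0b->0: no, aa/ba meet in 0. Open state 1: 0b->1.
ba: 1a undefined. 1a->0: no, aa/ba meet in 0. 1a->1: no, baaa/ba meet in 1. Open state 2: 1a->2.
bb: 1b undefined. 1b->0: ok.
baa: 2a undefined. 2a->0: no, aa/baa meet in 0. 2a->1: no, baaa/ba meet in 2. 2a->2: no, baaa/ba meet in 2. Open state 3: 2a->3.
bab: 2b undefined. 2b->0: no, aa/baba meet in 0. 2b->1: no, aa/babb meet in 0. 2b->2: no, bab/ba meet in 2. 2b->3: no, baaa/baba meet in 3 with "a" left. Open state 4: 2b->4.
baaa: 3a undefined. 3a->0: ok.
baab: 3b undefined. 3b->0: ok.
baba: 4a undefined. 4a->0: no, aa/baba meet in 0. 4a->1: no, bbb/baba meet in 1. 4a->2: ok.
babb: 4b undefined. 4b->0: no, aa/babb meet in 0. 4b->1: no, bbb/babb meet in 1. 4b->2: ok.
All examples now run through 5 states with every (state, symbol) defined. Accept strings end in {0,1,4}, Reject strings end in {2,3}; accept={0,1,4}.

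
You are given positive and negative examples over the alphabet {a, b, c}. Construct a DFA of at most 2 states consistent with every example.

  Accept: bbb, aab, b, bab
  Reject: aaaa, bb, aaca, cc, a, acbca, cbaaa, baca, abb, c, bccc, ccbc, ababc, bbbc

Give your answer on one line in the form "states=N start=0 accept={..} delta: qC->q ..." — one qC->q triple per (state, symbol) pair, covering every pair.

Fold the examples into a partial DFA from state 0: repeatedly fix the first undefined (state, symbol) met by the shortest-then-alphabetical prefix, trying targets in increasing order and rejecting any under which an Accept and a Reject string meet in one state with the same remainder; add a state when all current targets are rejected. Accepting states are where Accept strings end.
a: 0a undefined. 0a->0: ok.
b: 0b undefined. 0b->0: no, bbb/aaaa meet in 0. Open state 1: 0b->1.
c: 0c undefined. 0c->0: ok.
ba: 1a undefined. 1a->0: ok.
bb: 1b undefined. 1b->0: ok.
bc: 1c undefined. 1c->0: ok.
All examples now run through 2 states with every (state, symbol) defined. Accept strings end in {1}, Reject strings end in {0}; accept={1}.

states=2 start=0 accept={1} delta: 0a->0 0b->1 0c->0 1a->0 1b->0 1c->0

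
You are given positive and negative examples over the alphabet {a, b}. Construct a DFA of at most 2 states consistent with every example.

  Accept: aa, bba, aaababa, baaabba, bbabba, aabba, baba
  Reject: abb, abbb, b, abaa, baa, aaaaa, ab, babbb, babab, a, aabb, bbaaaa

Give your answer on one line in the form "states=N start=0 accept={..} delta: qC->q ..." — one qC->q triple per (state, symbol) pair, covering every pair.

states=2 start=0 accept={0} delta: 0a->1 0b->1 1a->0 1b->1

Fold the examples into a partial DFA from state 0: repeatedly fix the first undefined (state, symbol) met by the shortest-then-alphabetical prefix, trying targets in increasing order and rejecting any under which an Accept and a Reject string meet in one state with the same remainder; add a state when all current targets are rejected. Accepting states are where Accept strings end.
a: 0a undefined. 0a->0: no, aa/aaaaa meet in 0. Open state 1: 0a->1.
b: 0b undefined. 0b->0: no, aa/baa meet in 1 with "a" left. 0b->1: ok.
aa: 1a undefined. 1a->0: ok.
ab: 1b undefined. 1b->0: no, aa/abbb meet in 0. 1b->1: ok.
All examples now run through 2 states with every (state, symbol) defined. Accept strings end in {0}, Reject strings end in {1}; accept={0}.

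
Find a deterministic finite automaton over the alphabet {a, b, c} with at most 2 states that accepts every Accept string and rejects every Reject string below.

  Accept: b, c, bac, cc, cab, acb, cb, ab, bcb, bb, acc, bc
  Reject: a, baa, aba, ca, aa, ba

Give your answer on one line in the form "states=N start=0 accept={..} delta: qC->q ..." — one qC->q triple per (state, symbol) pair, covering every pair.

states=2 start=0 accept={1} delta: 0a->0 0b->1 0c->1 1a->0 1b->1 1c->1

State merging on the prefix tree: take the shortest (then alphabetical) example prefix whose next move is undefined and point that move at state 0, else 1, else 2, ...; a target is out if some Accept/Reject pair would then sit in one state with the same input left (inseparable). If every existing state is out, open a new one.
a: 0a undefined. 0a->0: ok.
b: 0b undefined. 0b->0: no, b/a meet in 0. Open state 1: 0b->1.
c: 0c undefined. 0c->0: no, c/a meet in 0. 0c->1: ok.
ba: 1a undefined. 1a->0: ok.
bb: 1b undefined. 1b->0: no, acb/a meet in 0. 1b->1: ok.
bc: 1c undefined. 1c->0: no, cc/a meet in 0. 1c->1: ok.
All examples now run through 2 states with every (state, symbol) defined. Accept strings end in {1}, Reject strings end in {0}; accept={1}.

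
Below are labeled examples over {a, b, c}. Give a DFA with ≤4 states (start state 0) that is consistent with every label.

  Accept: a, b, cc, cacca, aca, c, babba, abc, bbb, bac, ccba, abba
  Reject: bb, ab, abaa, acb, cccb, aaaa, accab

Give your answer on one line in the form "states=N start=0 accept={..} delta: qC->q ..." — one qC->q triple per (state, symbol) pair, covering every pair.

Fold the examples into a partial DFA from state 0: repeatedly fix the first undefined (state, symbol) met by the shortest-then-alphabetical prefix, trying targets in increasing order and rejecting any under which an Accept and a Reject string meet in one state with the same remainder; add a state when all current targets are rejected. Accepting states are where Accept strings end.
a: 0a undefined. 0a->0: no, a/aaaa meet in 0. Open state 1: 0a->1.
b: 0b undefined. 0b->0: no, b/bb meet in 0. 0b->1: ok.
c: 0c undefined. 0c->0: no, a/cccb meet in 1. 0c->1: ok.
aa: 1a undefined. 1a->0: ok.
ab: 1b undefined. 1b->0: no, abba/bb meet in 0. 1b->1: no, a/bb meet in 1. Open state 2: 1b->2.
ac: 1c undefined. 1c->0: no, a/acb meet in 1. 1c->1: no, a/accab meet in 1. 1c->2: no, cc/bb meet in 2. Open state 3: 1c->3.
aba: 2a undefined. 2a->0: no, a/abaa meet in 1. 2a->1: ok.
abb: 2b undefined. 2b->0: no, bbb/abaa meet in 0. 2b->1: no, abba/abaa meet in 0. 2b->2: no, bbb/bb meet in 2. 2b->3: ok.
abc: 2c undefined. 2c->0: no, abc/abaa meet in 0. 2c->1: ok.
aca: 3a undefined. 3a->0: no, cacca/abaa meet in 0. 3a->1: ok.
acb: 3b undefined. 3b->0: ok.
acc: 3c undefined. 3c->0: no, a/cccb meet in 1. 3c->1: no, a/accab meet in 1. 3c->2: no, cc/cccb meet in 3. 3c->3: ok.
All examples now run through 4 states with every (state, symbol) defined. Accept strings end in {1,3}, Reject strings end in {0,2}; accept={1,3}.

states=4 start=0 accept={1,3} delta: 0a->1 0b->1 0c->1 1a->0 1b->2 1c->3 2a->1 2b->3 2c->1 3a->1 3b->0 3c->3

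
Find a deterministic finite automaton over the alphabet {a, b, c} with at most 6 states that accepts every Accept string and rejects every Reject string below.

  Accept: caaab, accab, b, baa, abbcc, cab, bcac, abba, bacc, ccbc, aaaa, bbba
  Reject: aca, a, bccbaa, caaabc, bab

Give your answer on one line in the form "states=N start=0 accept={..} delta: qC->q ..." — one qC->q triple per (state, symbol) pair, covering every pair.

State merging on the prefix tree: take the shortest (then alphabetical) example prefix whose next move is undefined and point that move at state 0, else 1, else 2, ...; a target is out if some Accept/Reject pair would then sit in one state with the same input left (inseparable). If every existing state is out, open a new one.
a: 0a undefined. 0a->0: no, aaaa/a meet in 0. Open state 1: 0a->1.
b: 0b undefined. 0b->0: no, bbba/a meet in 1. 0b->1: no, b/a meet in 1. Open state 2: 0b->2.
c: 0c undefined. 0c->0: ok.
aa: 1a undefined. 1a->0: ok.
ab: 1b undefined. 1b->0: no, caaab/caaabc meet in 0. 1b->1: no, caaab/a meet in 1. 1b->2: no, ccbc/caaabc meet in 2 with "c" left. Open state 3: 1b->3.
ac: 1c undefined. 1c->0: ok.
ba: 2a undefined. 2a->0: no, b/bab meet in 2. 2a->1: no, caaab/bab meet in 3. 2a->2: ok.
bb: 2b undefined. 2b->0: no, aaaa/bab meet in 0. 2b->1: ok.
bc: 2c undefined. 2c->0: no, b/bccbaa meet in 2. 2c->1: no, b/bccbaa meet in 2. 2c->2: ok.
abb: 3b undefined. 3b->0: no, abba/aca meet in 1. 3b->1: ok.
bbba: 3a undefined. 3a->0: ok.
caaabc: 3c undefined. 3c->0: no, abbcc/caaabc meet in 0. 3c->1: ok.
All examples now run through 4 states with every (state, symbol) defined. Accept strings end in {0,2,3}, Reject strings end in {1}; accept={0,2,3}.

states=4 start=0 accept={0,2,3} delta: 0a->1 0b->2 0c->0 1a->0 1b->3 1c->0 2a->2 2b->1 2c->2 3a->0 3b->1 3c->1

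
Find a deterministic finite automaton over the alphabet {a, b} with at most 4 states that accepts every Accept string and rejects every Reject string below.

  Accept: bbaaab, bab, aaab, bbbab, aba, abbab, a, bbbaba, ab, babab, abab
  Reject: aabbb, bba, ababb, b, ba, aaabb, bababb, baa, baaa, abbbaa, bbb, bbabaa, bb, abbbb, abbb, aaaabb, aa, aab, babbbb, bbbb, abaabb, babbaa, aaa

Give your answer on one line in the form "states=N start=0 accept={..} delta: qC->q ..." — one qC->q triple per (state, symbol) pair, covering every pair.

states=4 start=0 accept={0,1} delta: 0a->1 0b->2 1a->2 1b->0 2a->3 2b->2 3a->2 3b->0

Fold the examples into a partial DFA from state 0: repeatedly fix the first undefined (state, symbol) met by the shortest-then-alphabetical prefix, trying targets in increasing order and rejecting any under which an Accept and a Reject string meet in one state with the same remainder; add a state when all current targets are rejected. Accepting states are where Accept strings end.
a: 0a undefined. 0a->0: no, aaab/b meet in 0 with "b" left. Open state 1: 0a->1.
b: 0b undefined. 0b->0: no, a/bba meet in 1. 0b->1: no, bab/aab meet in 1 with "ab" left. Open state 2: 0b->2.
aa: 1a undefined. 1a->0: no, a/aaa meet in 1. 1a->1: no, aaab/aab meet in 1 with "b" left. 1a->2: ok.
ab: 1b undefined. 1b->0: ok.
ba: 2a undefined. 2a->0: no, bab/ababb meet in 2. 2a->1: no, aba/ba meet in 1. 2a->2: no, bab/bb meet in 2 with "b" left. Open state 3: 2a->3.
bb: 2b undefined. 2b->0: no, aba/bba meet in 1. 2b->1: no, bbbab/bbb meet in 0. 2b->2: ok.
baa: 3a undefined. 3a->0: no, bbaaab/baa meet in 0. 3a->1: no, bbaaab/aabbb meet in 2. 3a->2: ok.
bab: 3b undefined. 3b->0: ok.
All examples now run through 4 states with every (state, symbol) defined. Accept strings end in {0,1}, Reject strings end in {2,3}; accept={0,1}.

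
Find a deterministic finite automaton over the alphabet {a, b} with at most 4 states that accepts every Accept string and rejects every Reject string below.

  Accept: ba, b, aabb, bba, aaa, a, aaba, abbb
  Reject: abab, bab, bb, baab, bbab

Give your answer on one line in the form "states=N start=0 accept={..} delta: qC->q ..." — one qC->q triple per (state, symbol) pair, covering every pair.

Grow the machine one transition at a time. Run the examples from 0; the earliest place one falls off (shortest prefix, ties alphabetical) gets sent to the lowest-numbered state that keeps every Accept/Reject pair distinguishable — a pair clashes when both reach the same state with identical unread suffix — and to a fresh state only if none does.
a: 0a undefined. 0a->0: no, aabb/bb meet in 0 with "bb" left. Open state 1: 0a->1.
b: 0b undefined. 0b->0: no, b/bb meet in 0. 0b->1: ok.
aa: 1a undefined. 1a->0: no, b/bab meet in 1. 1a->1: ok.
ab: 1b undefined. 1b->0: no, abbb/abab meet in 0. 1b->1: no, ba/abab meet in 1. Open state 2: 1b->2.
aba: 2a undefined. 2a->0: no, ba/abab meet in 1. 2a->1: ok.
abb: 2b undefined. 2b->0: ok.
All examples now run through 3 states with every (state, symbol) defined. Accept strings end in {0,1}, Reject strings end in {2}; accept={0,1}.

states=3 start=0 accept={0,1} delta: 0a->1 0b->1 1a->1 1b->2 2a->1 2b->0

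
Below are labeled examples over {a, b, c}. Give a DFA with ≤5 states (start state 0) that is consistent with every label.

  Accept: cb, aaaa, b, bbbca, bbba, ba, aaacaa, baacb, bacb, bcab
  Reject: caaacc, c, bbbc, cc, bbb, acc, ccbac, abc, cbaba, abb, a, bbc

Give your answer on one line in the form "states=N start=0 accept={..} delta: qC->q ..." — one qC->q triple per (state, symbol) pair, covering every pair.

states=5 start=0 accept={2,3} delta: 0a->1 0b->2 0c->0 1a->2 1b->1 1c->0 2a->2 2b->3 2c->4 3a->0 3b->4 3c->0 4a->2 4b->2 4c->1

Grow the machine one transition at a time. Run the examples from 0; the earliest place one falls off (shortest prefix, ties alphabetical) gets sent to the lowest-numbered state that keeps every Accept/Reject pair distinguishable — a pair clashes when both reach the same state with identical unread suffix — and to a fresh state only if none does.
a: 0a undefined. 0a->0: no, aaaa/a meet in 0. Open state 1: 0a->1.
b: 0b undefined. 0b->0: no, b/bbb meet in 0. 0b->1: no, b/a meet in 1. Open state 2: 0b->2.
c: 0c undefined. 0c->0: ok.
aa: 1a undefined. 1a->0: no, aaaa/c meet in 0. 1a->1: no, aaaa/a meet in 1. 1a->2: ok.
ab: 1b undefined. 1b->0: no, cb/abb meet in 2. 1b->1: ok.
ac: 1c undefined. 1c->0: ok.
ba: 2a undefined. 2a->0: no, aaaa/abb meet in 1. 2a->1: no, cb/cbaba meet in 2. 2a->2: ok.
bb: 2b undefined. 2b->0: no, cb/bbb meet in 2. 2b->1: no, cb/cbaba meet in 2. 2b->2: no, cb/bbb meet in 2. Open state 3: 2b->3.
bc: 2c undefined. 2c->0: no, bcab/abb meet in 1. 2c->1: no, baacb/ccbac meet in 1. 2c->2: no, cb/caaacc meet in 2. 2c->3: no, baacb/bbb meet in 3 with "b" left. Open state 4: 2c->4.
bbb: 3b undefined. 3b->0: no, bbbca/abb meet in 1. 3b->1: no, bbbca/bbb meet in 1. 3b->2: no, cb/bbb meet in 2. 3b->3: no, bbba/cbaba meet in 3 with "a" left. 3b->4: ok.
bbc: 3c undefined. 3c->0: ok.
bca: 4a undefined. 4a->0: no, bbba/c meet in 0. 4a->1: no, bbba/abb meet in 1. 4a->2: ok.
bacb: 4b undefined. 4b->0: no, baacb/c meet in 0. 4b->1: no, baacb/abb meet in 1. 4b->2: ok.
bbbc: 4c undefined. 4c->0: no, bbbca/abb meet in 1. 4c->1: ok.
cbaba: 3a undefined. 3a->0: ok.
All examples now run through 5 states with every (state, symbol) defined. Accept strings end in {2,3}, Reject strings end in {0,1,4}; accept={2,3}.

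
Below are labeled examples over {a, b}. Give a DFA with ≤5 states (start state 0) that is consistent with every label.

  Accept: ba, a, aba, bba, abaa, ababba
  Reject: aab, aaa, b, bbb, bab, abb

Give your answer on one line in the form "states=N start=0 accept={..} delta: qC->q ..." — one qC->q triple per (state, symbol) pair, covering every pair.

Fold the examples into a partial DFA from state 0: repeatedly fix the first undefined (state, symbol) met by the shortest-then-alphabetical prefix, trying targets in increasing order and rejecting any under which an Accept and a Reject string meet in one state with the same remainder; add a state when all current targets are rejected. Accepting states are where Accept strings end.
a: 0a undefined. 0a->0: no, a/aaa meet in 0. Open state 1: 0a->1.
b: 0b undefined. 0b->0: ok.
aa: 1a undefined. 1a->0: no, ba/aaa meet in 1. 1a->1: no, ba/aaa meet in 1. Open state 2: 1a->2.
ab: 1b undefined. 1b->0: ok.
aaa: 2a undefined. 2a->0: ok.
aab: 2b undefined. 2b->0: ok.
All examples now run through 3 states with every (state, symbol) defined. Accept strings end in {1,2}, Reject strings end in {0}; accept={1,2}.

states=3 start=0 accept={1,2} delta: 0a->1 0b->0 1a->2 1b->0 2a->0 2b->0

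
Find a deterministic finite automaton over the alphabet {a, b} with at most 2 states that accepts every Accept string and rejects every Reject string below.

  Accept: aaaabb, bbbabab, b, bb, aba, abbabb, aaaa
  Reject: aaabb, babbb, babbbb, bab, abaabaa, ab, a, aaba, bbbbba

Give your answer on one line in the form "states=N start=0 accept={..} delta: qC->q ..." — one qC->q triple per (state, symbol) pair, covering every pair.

states=2 start=0 accept={0} delta: 0a->1 0b->0 1a->0 1b->1

Grow the machine one transition at a time. Run the examples from 0; the earliest place one falls off (shortest prefix, ties alphabetical) gets sent to the lowest-numbered state that keeps every Accept/Reject pair distinguishable — a pair clashes when both reach the same state with identical unread suffix — and to a fresh state only if none does.
a: 0a undefined. 0a->0: no, aaaabb/aaabb meet in 0 with "bb" left. Open state 1: 0a->1.
b: 0b undefined. 0b->0: ok.
aa: 1a undefined. 1a->0: ok.
ab: 1b undefined. 1b->0: no, aaaabb/aaabb meet in 0. 1b->1: ok.
All examples now run through 2 states with every (state, symbol) defined. Accept strings end in {0}, Reject strings end in {1}; accept={0}.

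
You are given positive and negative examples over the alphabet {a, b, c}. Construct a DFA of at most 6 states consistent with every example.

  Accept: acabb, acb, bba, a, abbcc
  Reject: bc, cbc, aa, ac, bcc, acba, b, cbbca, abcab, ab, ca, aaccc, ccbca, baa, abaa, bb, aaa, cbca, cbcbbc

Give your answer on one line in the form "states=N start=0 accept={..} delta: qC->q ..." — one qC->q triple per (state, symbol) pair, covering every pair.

states=5 start=0 accept={1,3} delta: 0a->1 0b->0 0c->2 1a->2 1b->2 1c->2 2a->2 2b->3 2c->0 3a->0 3b->1 3c->4 4a->0 4b->0 4c->1

Grow the machine one transition at a time. Run the examples from 0; the earliest place one falls off (shortest prefix, ties alphabetical) gets sent to the lowest-numbered state that keeps every Accept/Reject pair distinguishable — a pair clashes when both reach the same state with identical unread suffix — and to a fresh state only if none does.
a: 0a undefined. 0a->0: no, a/aa meet in 0. Open state 1: 0a->1.
b: 0b undefined. 0b->0: ok.
c: 0c undefined. 0c->0: no, bba/cbbca meet in 1. 0c->1: no, bba/bc meet in 1. Open state 2: 0c->2.
aa: 1a undefined. 1a->0: no, bba/aaa meet in 1. 1a->1: no, bba/aa meet in 1. 1a->2: ok.
ab: 1b undefined. 1b->0: no, abbcc/bcc meet in 2 with "c" left. 1b->1: no, bba/ab meet in 1. 1b->2: ok.
ac: 1c undefined. 1c->0: no, acb/ac meet in 0. 1c->1: no, acb/bc meet in 2. 1c->2: ok.
ca: 2a undefined. 2a->0: no, acabb/b meet in 0. 2a->1: no, bba/ca meet in 1. 2a->2: ok.
cb: 2b undefined. 2b->0: no, acabb/b meet in 0. 2b->1: no, acabb/bc meet in 2. 2b->2: no, acabb/bc meet in 2. Open state 3: 2b->3.
cc: 2c undefined. 2c->0: ok.
cbb: 3b undefined. 3b->0: no, acabb/bcc meet in 0. 3b->1: ok.
cbc: 3c undefined. 3c->0: no, acabb/cbca meet in 1. 3c->1: no, acabb/cbc meet in 1. 3c->2: no, abbcc/bcc meet in 0. 3c->3: no, acb/cbc meet in 3. Open state 4: 3c->4.
acba: 3a undefined. 3a->0: ok.
cbca: 4a undefined. 4a->0: ok.
cbcb: 4b undefined. 4b->0: ok.
abbcc: 4c undefined. 4c->0: no, abbcc/bcc meet in 0. 4c->1: ok.
All examples now run through 5 states with every (state, symbol) defined. Accept strings end in {1,3}, Reject strings end in {0,2,4}; accept={1,3}.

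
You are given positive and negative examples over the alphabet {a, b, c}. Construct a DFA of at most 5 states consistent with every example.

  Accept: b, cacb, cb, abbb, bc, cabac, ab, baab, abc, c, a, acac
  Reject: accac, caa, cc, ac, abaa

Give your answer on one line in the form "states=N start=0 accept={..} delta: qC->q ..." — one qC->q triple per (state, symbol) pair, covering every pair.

Fold the examples into a partial DFA from state 0: repeatedly fix the first undefined (state, symbol) met by the shortest-then-alphabetical prefix, trying targets in increasing order and rejecting any under which an Accept and a Reject string meet in one state with the same remainder; add a state when all current targets are rejected. Accepting states are where Accept strings end.
a: 0a undefined. 0a->0: no, c/ac meet in 0 with "c" left. Open state 1: 0a->1.
b: 0b undefined. 0b->0: ok.
c: 0c undefined. 0c->0: no, b/cc meet in 0. 0c->1: ok.
ab: 1b undefined. 1b->0: ok.
ac: 1c undefined. 1c->0: no, b/cc meet in 0. 1c->1: no, bc/cc meet in 1. Open state 2: 1c->2.
ca: 1a undefined. 1a->0: no, b/abaa meet in 0. 1a->1: no, bc/caa meet in 1. 1a->2: ok.
aca: 2a undefined. 2a->0: no, b/caa meet in 0. 2a->1: no, bc/caa meet in 1. 2a->2: ok.
acc: 2c undefined. 2c->0: ok.
cab: 2b undefined. 2b->0: no, cabac/accac meet in 2. 2b->1: ok.
All examples now run through 3 states with every (state, symbol) defined. Accept strings end in {0,1}, Reject strings end in {2}; accept={0,1}.

states=3 start=0 accept={0,1} delta: 0a->1 0b->0 0c->1 1a->2 1b->0 1c->2 2a->2 2b->1 2c->0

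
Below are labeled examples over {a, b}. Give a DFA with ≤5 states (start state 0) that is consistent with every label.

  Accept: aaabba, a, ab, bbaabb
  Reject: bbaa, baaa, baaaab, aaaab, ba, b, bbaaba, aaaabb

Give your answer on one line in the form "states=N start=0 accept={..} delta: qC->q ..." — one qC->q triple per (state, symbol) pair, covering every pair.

Grow the machine one transition at a time. Run the examples from 0; the earliest place one falls off (shortest prefix, ties alphabetical) gets sent to the lowest-numbered state that keeps every Accept/Reject pair distinguishable — a pair clashes when both reach the same state with identical unread suffix — and to a fresh state only if none does.
a: 0a undefined. 0a->0: no, ab/aaaab meet in 0 with "b" left. Open state 1: 0a->1.
b: 0b undefined. 0b->0: no, a/ba meet in 1. 0b->1: no, a/b meet in 1. Open state 2: 0b->2.
aa: 1a undefined. 1a->0: ok.
ab: 1b undefined. 1b->0: no, aaabba/ba meet in 2 with "a" left. 1b->1: ok.
ba: 2a undefined. 2a->0: no, aaabba/baaa meet in 0. 2a->1: no, a/baaa meet in 1. 2a->2: ok.
bb: 2b undefined. 2b->0: no, aaabba/bbaa meet in 0. 2b->1: no, aaabba/bbaaba meet in 0. 2b->2: no, bbaabb/bbaa meet in 2. Open state 3: 2b->3.
bba: 3a undefined. 3a->0: no, aaabba/bbaaba meet in 0. 3a->1: no, aaabba/bbaa meet in 0. 3a->2: ok.
bbaabb: 3b undefined. 3b->0: ok.
All examples now run through 4 states with every (state, symbol) defined. Accept strings end in {0,1}, Reject strings end in {2,3}; accept={0,1}.

states=4 start=0 accept={0,1} delta: 0a->1 0b->2 1a->0 1b->1 2a->2 2b->3 3a->2 3b->0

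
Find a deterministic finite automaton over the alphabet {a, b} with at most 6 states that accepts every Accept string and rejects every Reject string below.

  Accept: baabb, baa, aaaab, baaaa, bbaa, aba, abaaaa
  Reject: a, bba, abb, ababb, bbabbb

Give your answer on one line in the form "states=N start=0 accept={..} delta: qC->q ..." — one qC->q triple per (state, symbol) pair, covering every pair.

Grow the machine one transition at a time. Run the examples from 0; the earliest place one falls off (shortest prefix, ties alphabetical) gets sent to the lowest-numbered state that keeps every Accept/Reject pair distinguishable — a pair clashes when both reach the same state with identical unread suffix — and to a fresh state only if none does.
a: 0a undefined. 0a->0: ok.
b: 0b undefined. 0b->0: no, baabb/a meet in 0. Open state 1: 0b->1.
ba: 1a undefined. 1a->0: no, baabb/abb meet in 1 with "b" left. 1a->1: no, baabb/ababb meet in 1 with "bb" left. Open state 2: 1a->2.
bb: 1b undefined. 1b->0: no, aaaab/bbabbb meet in 1. 1b->1: no, aaaab/abb meet in 1. 1b->2: no, baa/bba meet in 2 with "a" left. Open state 3: 1b->3.
baa: 2a undefined. 2a->0: no, baabb/abb meet in 3. 2a->1: ok.
bba: 3a undefined. 3a->0: no, baabb/bbabbb meet in 3 with "b" left. 3a->1: no, baa/bba meet in 1. 3a->2: no, aba/bba meet in 2. 3a->3: no, bbaa/bba meet in 3. Open state 4: 3a->4.
abab: 2b undefined. 2b->0: no, baa/ababb meet in 1. 2b->1: ok.
bbaa: 4a undefined. 4a->0: no, bbaa/a meet in 0. 4a->1: ok.
bbab: 4b undefined. 4b->0: ok.
baabb: 3b undefined. 3b->0: no, baabb/a meet in 0. 3b->1: ok.
All examples now run through 5 states with every (state, symbol) defined. Accept strings end in {1,2}, Reject strings end in {0,3,4}; accept={1,2}.

states=5 start=0 accept={1,2} delta: 0a->0 0b->1 1a->2 1b->3 2a->1 2b->1 3a->4 3b->1 4a->1 4b->0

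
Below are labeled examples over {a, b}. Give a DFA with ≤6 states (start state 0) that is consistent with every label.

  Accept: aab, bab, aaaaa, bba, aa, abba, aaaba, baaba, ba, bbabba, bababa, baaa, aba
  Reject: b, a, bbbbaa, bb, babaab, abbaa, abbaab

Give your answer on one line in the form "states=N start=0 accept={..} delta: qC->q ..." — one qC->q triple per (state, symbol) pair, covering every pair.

State merging on the prefix tree: take the shortest (then alphabetical) example prefix whose next move is undefined and point that move at state 0, else 1, else 2, ...; a target is out if some Accept/Reject pair would then sit in one state with the same input left (inseparable). If every existing state is out, open a new one.
a: 0a undefined. 0a->0: no, aab/b meet in 0 with "b" left. Open state 1: 0a->1.
b: 0b undefined. 0b->0: no, bba/a meet in 1. 0b->1: ok.
aa: 1a undefined. 1a->0: no, aab/b meet in 1. 1a->1: no, aab/bb meet in 1 with "b" left. Open state 2: 1a->2.
ab: 1b undefined. 1b->0: no, bba/b meet in 1. 1b->1: ok.
aaa: 2a undefined. 2a->0: no, baaa/b meet in 1. 2a->1: no, aaaaa/b meet in 1. 2a->2: no, aab/abbaab meet in 2 with "b" left. Open state 3: 2a->3.
aab: 2b undefined. 2b->0: no, aab/babaab meet in 0. 2b->1: no, aab/b meet in 1. 2b->2: no, bbabba/bbbbaa meet in 3. 2b->3: no, aab/bbbbaa meet in 3. Open state 4: 2b->4.
aaaa: 3a undefined. 3a->0: no, aaaaa/b meet in 1. 3a->1: no, baaa/b meet in 1. 3a->2: no, aaaaa/bbbbaa meet in 3. 3a->3: no, aaaaa/bbbbaa meet in 3. 3a->4: ok.
aaab: 3b undefined. 3b->0: no, aaaba/b meet in 1. 3b->1: ok.
baba: 4a undefined. 4a->0: ok.
bbabb: 4b undefined. 4b->0: no, bbabba/b meet in 1. 4b->1: ok.
All examples now run through 5 states with every (state, symbol) defined. Accept strings end in {0,2,4}, Reject strings end in {1,3}; accept={0,2,4}.

states=5 start=0 accept={0,2,4} delta: 0a->1 0b->1 1a->2 1b->1 2a->3 2b->4 3a->4 3b->1 4a->0 4b->1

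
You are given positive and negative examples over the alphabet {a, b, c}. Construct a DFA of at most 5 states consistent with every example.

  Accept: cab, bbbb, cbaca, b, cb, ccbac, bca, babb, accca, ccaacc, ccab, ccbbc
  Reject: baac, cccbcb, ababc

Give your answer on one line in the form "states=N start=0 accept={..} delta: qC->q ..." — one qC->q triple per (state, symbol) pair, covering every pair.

Grow the machine one transition at a time. Run the examples from 0; the earliest place one falls off (shortest prefix, ties alphabetical) gets sent to the lowest-numbered state that keeps every Accept/Reject pair distinguishable — a pair clashes when both reach the same state with identical unread suffix — and to a fresh state only if none does.
a: 0a undefined. 0a->0: ok.
b: 0b undefined. 0b->0: ok.
c: 0c undefined. 0c->0: no, cab/baac meet in 0. Open state 1: 0c->1.
ca: 1a undefined. 1a->0: ok.
cb: 1b undefined. 1b->0: ok.
cc: 1c undefined. 1c->0: no, cab/cccbcb meet in 0. 1c->1: no, cab/cccbcb meet in 0. Open state 2: 1c->2.
cca: 2a undefined. 2a->0: ok.
ccb: 2b undefined. 2b->0: no, ccbac/baac meet in 1. 2b->1: no, ccbac/baac meet in 1. 2b->2: no, ccbac/baac meet in 1. Open state 3: 2b->3.
ccc: 2c undefined. 2c->0: no, cab/cccbcb meet in 0. 2c->1: no, cab/cccbcb meet in 0. 2c->2: ok.
ccba: 3a undefined. 3a->0: no, ccbac/baac meet in 1. 3a->1: ok.
ccbb: 3b undefined. 3b->0: no, ccbbc/baac meet in 1. 3b->1: ok.
cccbc: 3c undefined. 3c->0: no, cab/cccbcb meet in 0. 3c->1: no, cab/cccbcb meet in 0. 3c->2: ok.
All examples now run through 4 states with every (state, symbol) defined. Accept strings end in {0,2}, Reject strings end in {1,3}; accept={0,2}.

states=4 start=0 accept={0,2} delta: 0a->0 0b->0 0c->1 1a->0 1b->0 1c->2 2a->0 2b->3 2c->2 3a->1 3b->1 3c->2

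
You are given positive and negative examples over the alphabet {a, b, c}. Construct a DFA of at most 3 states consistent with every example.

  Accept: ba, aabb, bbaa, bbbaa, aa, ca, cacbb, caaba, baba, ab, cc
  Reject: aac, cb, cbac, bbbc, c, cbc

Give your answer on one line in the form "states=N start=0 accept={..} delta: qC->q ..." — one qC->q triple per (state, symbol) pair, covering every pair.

State merging on the prefix tree: take the shortest (then alphabetical) example prefix whose next move is undefined and point that move at state 0, else 1, else 2, ...; a target is out if some Accept/Reject pair would then sit in one state with the same input left (inseparable). If every existing state is out, open a new one.
a: 0a undefined. 0a->0: ok.
b: 0b undefined. 0b->0: ok.
c: 0c undefined. 0c->0: no, ba/aac meet in 0. Open state 1: 0c->1.
ca: 1a undefined. 1a->0: ok.
cb: 1b undefined. 1b->0: no, ba/cb meet in 0. 1b->1: no, cacbb/aac meet in 1. Open state 2: 1b->2.
cc: 1c undefined. 1c->0: ok.
cba: 2a undefined. 2a->0: ok.
cbc: 2c undefined. 2c->0: no, ba/cbc meet in 0. 2c->1: ok.
cacbb: 2b undefined. 2b->0: ok.
All examples now run through 3 states with every (state, symbol) defined. Accept strings end in {0}, Reject strings end in {1,2}; accept={0}.

states=3 start=0 accept={0} delta: 0a->0 0b->0 0c->1 1a->0 1b->2 1c->0 2a->0 2b->0 2c->1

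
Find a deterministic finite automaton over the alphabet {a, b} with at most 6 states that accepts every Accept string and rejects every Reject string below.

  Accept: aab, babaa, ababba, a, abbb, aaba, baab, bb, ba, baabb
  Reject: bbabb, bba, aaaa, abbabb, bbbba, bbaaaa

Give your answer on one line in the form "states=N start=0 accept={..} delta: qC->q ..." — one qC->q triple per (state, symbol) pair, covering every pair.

Fold the examples into a partial DFA from state 0: repeatedly fix the first undefined (state, symbol) met by the shortest-then-alphabetical prefix, trying targets in increasing order and rejecting any under which an Accept and a Reject string meet in one state with the same remainder; add a state when all current targets are rejected. Accepting states are where Accept strings end.
a: 0a undefined. 0a->0: no, a/aaaa meet in 0. Open state 1: 0a->1.
b: 0b undefined. 0b->0: no, a/bba meet in 1. 0b->1: ok.
aa: 1a undefined. 1a->0: no, aaba/aaaa meet in 0. 1a->1: no, a/aaaa meet in 1. Open state 2: 1a->2.
ab: 1b undefined. 1b->0: no, a/bbabb meet in 1. 1b->1: no, ba/bba meet in 2. 1b->2: no, baabb/bbabb meet in 2 with "abb" left. Open state 3: 1b->3.
aaa: 2a undefined. 2a->0: no, a/aaaa meet in 1. 2a->1: no, ba/aaaa meet in 2. 2a->2: no, ba/aaaa meet in 2. 2a->3: ok.
aab: 2b undefined. 2b->0: ok.
aba: 3a undefined. 3a->0: no, aab/bba meet in 0. 3a->1: no, a/bba meet in 1. 3a->2: no, babaa/bba meet in 2. 3a->3: no, ababba/bbbba meet in 3 with "bba" left. Open state 4: 3a->4.
abb: 3b undefined. 3b->0: no, aab/abbabb meet in 0. 3b->1: no, a/abbabb meet in 1. 3b->2: no, aab/abbabb meet in 0. 3b->3: ok.
abab: 4b undefined. 4b->0: no, a/bbabb meet in 1. 4b->1: no, ababba/bba meet in 4. 4b->2: no, aab/bbabb meet in 0. 4b->3: no, ababba/bba meet in 4. 4b->4: ok.
bbaa: 4a undefined. 4a->0: no, babaa/bbaaaa meet in 2. 4a->1: no, abbb/bbaaaa meet in 3. 4a->2: ok.
All examples now run through 5 states with every (state, symbol) defined. Accept strings end in {0,1,2,3}, Reject strings end in {4}; accept={0,1,2,3}.

states=5 start=0 accept={0,1,2,3} delta: 0a->1 0b->1 1a->2 1b->3 2a->3 2b->0 3a->4 3b->3 4a->2 4b->4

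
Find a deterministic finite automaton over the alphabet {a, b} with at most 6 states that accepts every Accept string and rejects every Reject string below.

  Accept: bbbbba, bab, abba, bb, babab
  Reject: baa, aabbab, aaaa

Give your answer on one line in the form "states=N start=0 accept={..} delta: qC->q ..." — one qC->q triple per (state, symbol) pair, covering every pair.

Grow the machine one transition at a time. Run the examples from 0; the earliest place one falls off (shortest prefix, ties alphabetical) gets sent to the lowest-numbered state that keeps every Accept/Reject pair distinguishable — a pair clashes when both reach the same state with identical unread suffix — and to a fresh state only if none does.
a: 0a undefined. 0a->0: ok.
b: 0b undefined. 0b->0: no, bbbbba/baa meet in 0. Open state 1: 0b->1.
ba: 1a undefined. 1a->0: ok.
bb: 1b undefined. 1b->0: no, bbbbba/baa meet in 0. 1b->1: no, bbbbba/baa meet in 0. Open state 2: 1b->2.
bbb: 2b undefined. 2b->0: ok.
abba: 2a undefined. 2a->0: no, bbbbba/baa meet in 0. 2a->1: no, bb/aabbab meet in 2. 2a->2: ok.
All examples now run through 3 states with every (state, symbol) defined. Accept strings end in {1,2}, Reject strings end in {0}; accept={1,2}.

states=3 start=0 accept={1,2} delta: 0a->0 0b->1 1a->0 1b->2 2a->2 2b->0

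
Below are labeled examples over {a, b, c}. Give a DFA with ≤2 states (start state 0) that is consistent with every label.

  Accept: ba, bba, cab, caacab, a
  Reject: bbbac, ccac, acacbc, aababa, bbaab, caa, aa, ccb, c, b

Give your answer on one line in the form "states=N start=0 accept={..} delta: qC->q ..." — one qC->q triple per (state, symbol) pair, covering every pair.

states=2 start=0 accept={1} delta: 0a->1 0b->0 0c->0 1a->0 1b->1 1c->0

Fold the examples into a partial DFA from state 0: repeatedly fix the first undefined (state, symbol) met by the shortest-then-alphabetical prefix, trying targets in increasing order and rejecting any under which an Accept and a Reject string meet in one state with the same remainder; add a state when all current targets are rejected. Accepting states are where Accept strings end.
a: 0a undefined. 0a->0: no, a/aa meet in 0. Open state 1: 0a->1.
b: 0b undefined. 0b->0: ok.
c: 0c undefined. 0c->0: ok.
aa: 1a undefined. 1a->0: ok.
ac: 1c undefined. 1c->0: ok.
cab: 1b undefined. 1b->0: no, ba/aababa meet in 1. 1b->1: ok.
All examples now run through 2 states with every (state, symbol) defined. Accept strings end in {1}, Reject strings end in {0}; accept={1}.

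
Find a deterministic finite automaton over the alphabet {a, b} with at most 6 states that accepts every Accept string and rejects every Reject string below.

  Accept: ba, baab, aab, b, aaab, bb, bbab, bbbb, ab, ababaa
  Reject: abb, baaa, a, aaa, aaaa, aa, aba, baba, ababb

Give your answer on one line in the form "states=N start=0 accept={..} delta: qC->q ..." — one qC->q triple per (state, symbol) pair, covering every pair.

Grow the machine one transition at a time. Run the examples from 0; the earliest place one falls off (shortest prefix, ties alphabetical) gets sent to the lowest-numbered state that keeps every Accept/Reject pair distinguishable — a pair clashes when both reach the same state with identical unread suffix — and to a fresh state only if none does.
a: 0a undefined. 0a->0: no, ba/aba meet in 0 with "ba" left. Open state 1: 0a->1.
b: 0b undefined. 0b->0: no, ba/a meet in 1. 0b->1: no, ba/aa meet in 1 with "a" left. Open state 2: 0b->2.
aa: 1a undefined. 1a->0: ok.
ab: 1b undefined. 1b->0: no, aab/abb meet in 2. 1b->1: no, aaab/abb meet in 1. 1b->2: no, ba/aba meet in 2 with "a" left. Open state 3: 1b->3.
ba: 2a undefined. 2a->0: no, ba/baaa meet in 0. 2a->1: no, ba/baaa meet in 1. 2a->2: no, ba/baaa meet in 2. 2a->3: ok.
bb: 2b undefined. 2b->0: no, bb/aaaa meet in 0. 2b->1: no, bb/a meet in 1. 2b->2: no, bbab/abb meet in 3 with "b" left. 2b->3: ok.
aba: 3a undefined. 3a->0: no, ba/ababb meet in 3. 3a->1: no, ababaa/baaa meet in 0. 3a->2: no, ba/baaa meet in 3. 3a->3: no, ba/baaa meet in 3. Open state 4: 3a->4.
abb: 3b undefined. 3b->0: ok.
abab: 4b undefined. 4b->0: no, baab/abb meet in 0. 4b->1: no, ba/ababb meet in 3. 4b->2: no, ba/ababb meet in 3. 4b->3: no, ababaa/baaa meet in 4 with "a" left. 4b->4: no, baab/aba meet in 4. Open state 5: 4b->5.
baaa: 4a undefined. 4a->0: ok.
ababa: 5a undefined. 5a->0: no, ababaa/a meet in 1. 5a->1: no, ababaa/abb meet in 0. 5a->2: ok.
ababb: 5b undefined. 5b->0: ok.
All examples now run through 6 states with every (state, symbol) defined. Accept strings end in {2,3,5}, Reject strings end in {0,1,4}; accept={2,3,5}.

states=6 start=0 accept={2,3,5} delta: 0a->1 0b->2 1a->0 1b->3 2a->3 2b->3 3a->4 3b->0 4a->0 4b->5 5a->2 5b->0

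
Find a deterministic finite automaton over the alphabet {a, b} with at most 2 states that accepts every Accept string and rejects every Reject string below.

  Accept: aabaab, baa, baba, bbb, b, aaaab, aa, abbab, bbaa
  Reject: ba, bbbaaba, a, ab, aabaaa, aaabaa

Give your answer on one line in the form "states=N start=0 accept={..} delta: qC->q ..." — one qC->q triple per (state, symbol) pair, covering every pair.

states=2 start=0 accept={0} delta: 0a->1 0b->0 1a->0 1b->1

State merging on the prefix tree: take the shortest (then alphabetical) example prefix whose next move is undefined and point that move at state 0, else 1, else 2, ...; a target is out if some Accept/Reject pair would then sit in one state with the same input left (inseparable). If every existing state is out, open a new one.
a: 0a undefined. 0a->0: no, baa/aaabaa meet in 0 with "baa" left. Open state 1: 0a->1.
b: 0b undefined. 0b->0: ok.
aa: 1a undefined. 1a->0: ok.
ab: 1b undefined. 1b->0: no, aabaab/ab meet in 0. 1b->1: ok.
All examples now run through 2 states with every (state, symbol) defined. Accept strings end in {0}, Reject strings end in {1}; accept={0}.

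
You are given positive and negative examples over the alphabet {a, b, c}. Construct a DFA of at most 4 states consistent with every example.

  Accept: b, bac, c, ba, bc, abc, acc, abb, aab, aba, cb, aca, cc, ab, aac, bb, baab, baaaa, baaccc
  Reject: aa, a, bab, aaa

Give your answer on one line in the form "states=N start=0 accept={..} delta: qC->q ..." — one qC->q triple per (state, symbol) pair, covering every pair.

states=3 start=0 accept={1,2} delta: 0a->0 0b->1 0c->1 1a->2 1b->1 1c->1 2a->1 2b->0 2c->1

Grow the machine one transition at a time. Run the examples from 0; the earliest place one falls off (shortest prefix, ties alphabetical) gets sent to the lowest-numbered state that keeps every Accept/Reject pair distinguishable — a pair clashes when both reach the same state with identical unread suffix — and to a fresh state only if none does.
a: 0a undefined. 0a->0: ok.
b: 0b undefined. 0b->0: no, b/aa meet in 0. Open state 1: 0b->1.
c: 0c undefined. 0c->0: no, c/aa meet in 0. 0c->1: ok.
ba: 1a undefined. 1a->0: no, b/bab meet in 1. 1a->1: no, abb/bab meet in 1 with "b" left. Open state 2: 1a->2.
bb: 1b undefined. 1b->0: no, abb/aa meet in 0. 1b->1: ok.
bc: 1c undefined. 1c->0: no, bc/aa meet in 0. 1c->1: ok.
baa: 2a undefined. 2a->0: no, baaaa/aa meet in 0. 2a->1: ok.
bab: 2b undefined. 2b->0: ok.
bac: 2c undefined. 2c->0: no, bac/aa meet in 0. 2c->1: ok.
All examples now run through 3 states with every (state, symbol) defined. Accept strings end in {1,2}, Reject strings end in {0}; accept={1,2}.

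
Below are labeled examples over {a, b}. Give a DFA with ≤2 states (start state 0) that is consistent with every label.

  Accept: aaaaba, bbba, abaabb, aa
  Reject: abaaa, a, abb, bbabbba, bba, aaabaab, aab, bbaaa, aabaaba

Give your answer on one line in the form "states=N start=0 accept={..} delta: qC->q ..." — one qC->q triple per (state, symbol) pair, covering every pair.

Fold the examples into a partial DFA from state 0: repeatedly fix the first undefined (state, symbol) met by the shortest-then-alphabetical prefix, trying targets in increasing order and rejecting any under which an Accept and a Reject string meet in one state with the same remainder; add a state when all current targets are rejected. Accepting states are where Accept strings end.
a: 0a undefined. 0a->0: no, aa/a meet in 0. Open state 1: 0a->1.
b: 0b undefined. 0b->0: no, bbba/a meet in 1. 0b->1: ok.
aa: 1a undefined. 1a->0: ok.
ab: 1b undefined. 1b->0: ok.
All examples now run through 2 states with every (state, symbol) defined. Accept strings end in {0}, Reject strings end in {1}; accept={0}.

states=2 start=0 accept={0} delta: 0a->1 0b->1 1a->0 1b->0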